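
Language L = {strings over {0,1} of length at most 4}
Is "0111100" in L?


length = 7

No, "0111100" is not in L


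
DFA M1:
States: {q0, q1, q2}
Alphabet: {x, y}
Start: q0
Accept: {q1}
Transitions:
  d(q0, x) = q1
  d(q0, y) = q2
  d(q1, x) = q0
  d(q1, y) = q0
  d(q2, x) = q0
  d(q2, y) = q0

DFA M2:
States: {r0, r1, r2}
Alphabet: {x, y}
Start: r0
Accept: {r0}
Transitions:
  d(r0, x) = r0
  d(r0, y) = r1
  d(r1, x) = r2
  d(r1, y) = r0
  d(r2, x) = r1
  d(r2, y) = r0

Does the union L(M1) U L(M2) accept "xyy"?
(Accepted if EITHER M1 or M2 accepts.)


M1: final=q2 accepted=False
M2: final=r0 accepted=True

Yes, union accepts


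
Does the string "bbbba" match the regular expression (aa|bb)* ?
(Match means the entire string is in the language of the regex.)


|string| = 5; first = 'b'; last = 'a'

No, "bbbba" does not match (aa|bb)*


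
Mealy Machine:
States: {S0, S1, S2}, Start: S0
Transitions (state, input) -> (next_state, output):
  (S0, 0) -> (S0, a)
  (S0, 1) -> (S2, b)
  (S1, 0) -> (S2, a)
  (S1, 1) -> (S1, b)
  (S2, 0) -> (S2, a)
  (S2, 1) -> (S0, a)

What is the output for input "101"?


Step-by-step:
  (S0, 1) -> (S2, b)
  (S2, 0) -> (S2, a)
  (S2, 1) -> (S0, a)

"baa"


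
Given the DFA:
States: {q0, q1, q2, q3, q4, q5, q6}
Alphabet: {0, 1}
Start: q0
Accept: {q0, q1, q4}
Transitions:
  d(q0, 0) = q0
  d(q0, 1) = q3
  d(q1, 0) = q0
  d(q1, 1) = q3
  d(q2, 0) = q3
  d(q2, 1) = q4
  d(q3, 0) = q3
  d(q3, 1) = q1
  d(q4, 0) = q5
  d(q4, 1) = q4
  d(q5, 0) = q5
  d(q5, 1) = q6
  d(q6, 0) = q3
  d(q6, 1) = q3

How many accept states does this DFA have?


Accept states listed: {q0, q1, q4}
Counting: q0(1) q1(2) q4(3)

3


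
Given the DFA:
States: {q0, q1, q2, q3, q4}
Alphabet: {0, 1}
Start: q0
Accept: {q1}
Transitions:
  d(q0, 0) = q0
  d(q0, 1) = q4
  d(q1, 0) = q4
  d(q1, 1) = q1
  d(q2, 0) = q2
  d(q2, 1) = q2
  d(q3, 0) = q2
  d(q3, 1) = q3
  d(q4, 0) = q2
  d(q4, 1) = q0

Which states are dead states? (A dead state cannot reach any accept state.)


Forward reachability from each state:
  q0 -> reaches {q0, q2, q4}, no accept state (dead)
  q1 -> reaches accept state q1 (live)
  q2 -> reaches {q2}, no accept state (dead)
  q3 -> reaches {q2, q3}, no accept state (dead)
  q4 -> reaches {q0, q2, q4}, no accept state (dead)

{q0, q2, q3, q4}


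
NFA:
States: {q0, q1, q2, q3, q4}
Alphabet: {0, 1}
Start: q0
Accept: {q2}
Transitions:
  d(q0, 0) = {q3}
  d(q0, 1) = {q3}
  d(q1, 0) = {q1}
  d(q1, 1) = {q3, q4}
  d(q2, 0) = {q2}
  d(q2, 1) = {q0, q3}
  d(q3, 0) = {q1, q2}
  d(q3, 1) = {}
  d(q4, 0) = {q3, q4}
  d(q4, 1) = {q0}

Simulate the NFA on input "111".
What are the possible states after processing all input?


Start: {q0}
  --1--> {q3}
  --1--> {}
  --1--> {}

{} (empty set, no valid transitions)


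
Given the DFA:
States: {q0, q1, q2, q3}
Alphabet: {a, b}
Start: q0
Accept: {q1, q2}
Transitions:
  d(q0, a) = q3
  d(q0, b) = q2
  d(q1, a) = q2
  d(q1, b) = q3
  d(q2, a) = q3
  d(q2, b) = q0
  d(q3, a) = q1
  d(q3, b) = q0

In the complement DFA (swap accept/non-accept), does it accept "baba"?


Trace: q0 -> q2 -> q3 -> q0 -> q3
Final: q3
Original accept: {q1, q2}
Complement: q3 is not in original accept

Yes, complement accepts (original rejects)


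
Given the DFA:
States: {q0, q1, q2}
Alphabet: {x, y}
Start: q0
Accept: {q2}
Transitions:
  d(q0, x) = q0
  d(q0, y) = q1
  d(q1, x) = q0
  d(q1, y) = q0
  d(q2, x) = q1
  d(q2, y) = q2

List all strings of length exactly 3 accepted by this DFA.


All strings of length 3: 8 total
Accepted: 0

None


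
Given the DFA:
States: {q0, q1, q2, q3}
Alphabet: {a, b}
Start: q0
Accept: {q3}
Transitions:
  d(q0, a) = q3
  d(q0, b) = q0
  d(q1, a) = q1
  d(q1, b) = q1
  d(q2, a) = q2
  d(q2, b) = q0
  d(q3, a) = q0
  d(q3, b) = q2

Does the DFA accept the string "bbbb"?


Trace: q0 -> q0 -> q0 -> q0 -> q0
Final state: q0
Accept states: {q3}

No, rejected (final state q0 is not an accept state)


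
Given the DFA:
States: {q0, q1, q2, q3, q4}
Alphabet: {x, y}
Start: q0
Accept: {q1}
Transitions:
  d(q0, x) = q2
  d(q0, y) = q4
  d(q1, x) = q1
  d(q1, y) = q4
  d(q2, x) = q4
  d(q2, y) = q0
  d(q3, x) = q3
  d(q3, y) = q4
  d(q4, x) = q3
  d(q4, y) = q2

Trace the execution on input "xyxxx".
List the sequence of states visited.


Input: xyxxx
d(q0, x) = q2
d(q2, y) = q0
d(q0, x) = q2
d(q2, x) = q4
d(q4, x) = q3


q0 -> q2 -> q0 -> q2 -> q4 -> q3


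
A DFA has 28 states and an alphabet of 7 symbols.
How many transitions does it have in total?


Each state has exactly one transition per symbol.
28 * 7 = 196

196


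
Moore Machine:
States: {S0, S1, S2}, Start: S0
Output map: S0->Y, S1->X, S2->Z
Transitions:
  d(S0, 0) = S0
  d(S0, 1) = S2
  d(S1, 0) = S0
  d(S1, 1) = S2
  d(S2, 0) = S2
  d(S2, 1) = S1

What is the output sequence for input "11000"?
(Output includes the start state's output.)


Start: S0 (output Y)
  --1--> S2 (output Z)
  --1--> S1 (output X)
  --0--> S0 (output Y)
  --0--> S0 (output Y)
  --0--> S0 (output Y)

"YZXYYY"


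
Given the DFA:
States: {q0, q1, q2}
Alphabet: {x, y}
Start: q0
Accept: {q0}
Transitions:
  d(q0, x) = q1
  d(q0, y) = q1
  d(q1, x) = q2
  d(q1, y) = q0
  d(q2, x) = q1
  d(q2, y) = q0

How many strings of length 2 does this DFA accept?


Enumerating all length-2 strings:
  "xx" -> q2 [reject]
  "xy" -> q0 [accept]
  "yx" -> q2 [reject]
  "yy" -> q0 [accept]

2 out of 4


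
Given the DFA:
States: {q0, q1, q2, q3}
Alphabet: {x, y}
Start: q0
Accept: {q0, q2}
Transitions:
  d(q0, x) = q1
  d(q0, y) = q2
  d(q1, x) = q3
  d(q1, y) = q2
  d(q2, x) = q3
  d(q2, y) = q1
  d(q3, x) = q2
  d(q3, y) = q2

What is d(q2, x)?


Looking up transition d(q2, x)

q3


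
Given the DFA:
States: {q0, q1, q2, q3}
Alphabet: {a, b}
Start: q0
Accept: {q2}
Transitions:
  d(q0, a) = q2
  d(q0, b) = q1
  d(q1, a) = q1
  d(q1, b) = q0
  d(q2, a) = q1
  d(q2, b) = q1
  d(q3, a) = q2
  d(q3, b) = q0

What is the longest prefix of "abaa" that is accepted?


Run the DFA, marking each prefix where the state is accepting:
  "" -> q0 [reject]
  "a" -> q2 [accept]
  "ab" -> q1 [reject]
  "aba" -> q1 [reject]
  "abaa" -> q1 [reject]

"a"


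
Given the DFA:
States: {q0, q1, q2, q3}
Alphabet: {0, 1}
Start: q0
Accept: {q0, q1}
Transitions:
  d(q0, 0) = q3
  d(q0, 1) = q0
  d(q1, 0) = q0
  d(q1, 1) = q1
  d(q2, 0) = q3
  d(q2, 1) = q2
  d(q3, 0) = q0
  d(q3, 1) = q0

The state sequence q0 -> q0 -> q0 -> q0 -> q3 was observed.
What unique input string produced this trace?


Trace back each transition to find the symbol:
  q0 --[1]--> q0
  q0 --[1]--> q0
  q0 --[1]--> q0
  q0 --[0]--> q3

"1110"


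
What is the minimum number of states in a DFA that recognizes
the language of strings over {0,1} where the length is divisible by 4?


States track (length) mod 4.
Need 4 states: one per remainder 0..3; accept = remainder 0.

4


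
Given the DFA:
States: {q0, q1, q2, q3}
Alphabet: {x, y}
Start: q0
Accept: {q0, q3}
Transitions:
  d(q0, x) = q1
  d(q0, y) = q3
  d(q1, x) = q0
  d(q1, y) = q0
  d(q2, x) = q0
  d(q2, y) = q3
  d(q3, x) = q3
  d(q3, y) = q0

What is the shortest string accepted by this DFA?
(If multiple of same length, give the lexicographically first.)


BFS by string length (lex-first path to each state shown):
  len 0: q0<-""
Found accept state at length 0.

"" (empty string)


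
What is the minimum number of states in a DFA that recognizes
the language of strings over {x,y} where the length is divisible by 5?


States track (length) mod 5.
Need 5 states: one per remainder 0..4; accept = remainder 0.

5


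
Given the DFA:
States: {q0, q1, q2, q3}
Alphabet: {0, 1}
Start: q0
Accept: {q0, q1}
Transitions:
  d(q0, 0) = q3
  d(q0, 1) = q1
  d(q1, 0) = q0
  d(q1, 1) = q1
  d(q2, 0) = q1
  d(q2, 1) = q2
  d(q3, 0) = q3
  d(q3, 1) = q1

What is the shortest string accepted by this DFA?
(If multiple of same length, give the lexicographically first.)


BFS by string length (lex-first path to each state shown):
  len 0: q0<-""
Found accept state at length 0.

"" (empty string)


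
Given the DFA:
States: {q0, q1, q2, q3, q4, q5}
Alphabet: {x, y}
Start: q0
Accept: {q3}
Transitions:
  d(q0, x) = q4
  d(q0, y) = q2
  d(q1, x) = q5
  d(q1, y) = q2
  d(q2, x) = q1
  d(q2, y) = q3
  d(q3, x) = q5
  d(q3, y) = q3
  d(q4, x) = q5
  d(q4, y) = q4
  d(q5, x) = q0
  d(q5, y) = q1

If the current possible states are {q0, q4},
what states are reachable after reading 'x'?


Apply transition on 'x' from each current state:
  d(q0, x) = q4
  d(q4, x) = q5

{q4, q5}


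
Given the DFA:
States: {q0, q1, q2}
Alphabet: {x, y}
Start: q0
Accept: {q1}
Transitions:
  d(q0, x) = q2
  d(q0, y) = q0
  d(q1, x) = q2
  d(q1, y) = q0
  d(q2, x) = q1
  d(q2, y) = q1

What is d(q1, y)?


Looking up transition d(q1, y)

q0


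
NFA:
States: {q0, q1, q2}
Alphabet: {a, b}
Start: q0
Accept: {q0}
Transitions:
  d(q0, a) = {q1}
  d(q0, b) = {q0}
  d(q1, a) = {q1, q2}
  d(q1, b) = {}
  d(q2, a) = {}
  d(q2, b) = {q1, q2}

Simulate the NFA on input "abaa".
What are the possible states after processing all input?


Start: {q0}
  --a--> {q1}
  --b--> {}
  --a--> {}
  --a--> {}

{} (empty set, no valid transitions)


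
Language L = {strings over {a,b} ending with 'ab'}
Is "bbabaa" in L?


last two symbols = 'aa'

No, "bbabaa" is not in L


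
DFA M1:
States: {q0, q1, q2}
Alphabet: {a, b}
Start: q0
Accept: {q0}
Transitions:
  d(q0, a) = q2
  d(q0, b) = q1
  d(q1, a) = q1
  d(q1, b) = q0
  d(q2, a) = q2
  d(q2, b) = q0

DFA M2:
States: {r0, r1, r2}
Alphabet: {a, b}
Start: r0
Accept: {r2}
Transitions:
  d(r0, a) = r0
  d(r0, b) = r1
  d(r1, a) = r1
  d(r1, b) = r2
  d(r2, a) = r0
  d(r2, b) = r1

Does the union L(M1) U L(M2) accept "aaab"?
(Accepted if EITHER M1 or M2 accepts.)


M1: final=q0 accepted=True
M2: final=r1 accepted=False

Yes, union accepts


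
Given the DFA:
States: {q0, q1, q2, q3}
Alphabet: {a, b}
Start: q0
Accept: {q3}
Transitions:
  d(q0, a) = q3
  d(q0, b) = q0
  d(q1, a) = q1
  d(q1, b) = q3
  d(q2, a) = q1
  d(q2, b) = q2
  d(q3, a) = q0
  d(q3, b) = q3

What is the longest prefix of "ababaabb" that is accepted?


Run the DFA, marking each prefix where the state is accepting:
  "" -> q0 [reject]
  "a" -> q3 [accept]
  "ab" -> q3 [accept]
  "aba" -> q0 [reject]
  "abab" -> q0 [reject]
  "ababa" -> q3 [accept]
  "ababaa" -> q0 [reject]
  "ababaab" -> q0 [reject]
  "ababaabb" -> q0 [reject]

"ababa"


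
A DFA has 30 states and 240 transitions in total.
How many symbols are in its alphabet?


Each state has exactly one transition per symbol.
|alphabet| = transitions / states = 240 / 30 = 8

8


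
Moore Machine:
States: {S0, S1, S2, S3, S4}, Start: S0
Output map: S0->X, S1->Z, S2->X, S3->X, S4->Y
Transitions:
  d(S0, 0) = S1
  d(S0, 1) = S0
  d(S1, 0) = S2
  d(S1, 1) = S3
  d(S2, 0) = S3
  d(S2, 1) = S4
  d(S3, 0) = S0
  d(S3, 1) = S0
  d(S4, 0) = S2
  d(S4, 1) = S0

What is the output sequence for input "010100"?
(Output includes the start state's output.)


Start: S0 (output X)
  --0--> S1 (output Z)
  --1--> S3 (output X)
  --0--> S0 (output X)
  --1--> S0 (output X)
  --0--> S1 (output Z)
  --0--> S2 (output X)

"XZXXXZX"


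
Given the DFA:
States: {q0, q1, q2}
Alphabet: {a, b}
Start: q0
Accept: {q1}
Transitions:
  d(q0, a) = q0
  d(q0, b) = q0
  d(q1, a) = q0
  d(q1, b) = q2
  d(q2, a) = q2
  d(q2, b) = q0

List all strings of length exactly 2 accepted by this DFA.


All strings of length 2: 4 total
Accepted: 0

None


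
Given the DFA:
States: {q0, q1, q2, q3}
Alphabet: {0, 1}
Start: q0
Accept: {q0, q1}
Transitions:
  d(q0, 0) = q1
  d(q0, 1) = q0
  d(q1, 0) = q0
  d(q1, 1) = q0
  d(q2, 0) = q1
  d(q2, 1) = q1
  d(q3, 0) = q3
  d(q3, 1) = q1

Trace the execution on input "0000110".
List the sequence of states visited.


Input: 0000110
d(q0, 0) = q1
d(q1, 0) = q0
d(q0, 0) = q1
d(q1, 0) = q0
d(q0, 1) = q0
d(q0, 1) = q0
d(q0, 0) = q1


q0 -> q1 -> q0 -> q1 -> q0 -> q0 -> q0 -> q1


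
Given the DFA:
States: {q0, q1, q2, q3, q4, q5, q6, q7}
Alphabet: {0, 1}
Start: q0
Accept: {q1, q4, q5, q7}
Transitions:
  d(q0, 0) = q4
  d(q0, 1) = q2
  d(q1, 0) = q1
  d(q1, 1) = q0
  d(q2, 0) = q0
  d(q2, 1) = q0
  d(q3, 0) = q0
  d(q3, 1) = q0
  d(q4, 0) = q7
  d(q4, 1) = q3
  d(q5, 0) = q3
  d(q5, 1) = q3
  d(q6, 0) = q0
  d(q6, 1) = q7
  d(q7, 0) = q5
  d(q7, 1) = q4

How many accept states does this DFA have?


Accept states listed: {q1, q4, q5, q7}
Counting: q1(1) q4(2) q5(3) q7(4)

4


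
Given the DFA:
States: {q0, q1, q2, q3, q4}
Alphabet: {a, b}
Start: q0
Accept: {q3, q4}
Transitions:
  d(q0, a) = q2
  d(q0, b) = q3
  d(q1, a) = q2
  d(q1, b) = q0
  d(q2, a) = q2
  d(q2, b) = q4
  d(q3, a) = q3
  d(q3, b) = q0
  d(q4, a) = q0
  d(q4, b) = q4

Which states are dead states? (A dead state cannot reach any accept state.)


Forward reachability from each state:
  q0 -> reaches accept state q3 (live)
  q1 -> reaches accept state q3 (live)
  q2 -> reaches accept state q3 (live)
  q3 -> reaches accept state q3 (live)
  q4 -> reaches accept state q3 (live)

None (all states can reach an accept state)


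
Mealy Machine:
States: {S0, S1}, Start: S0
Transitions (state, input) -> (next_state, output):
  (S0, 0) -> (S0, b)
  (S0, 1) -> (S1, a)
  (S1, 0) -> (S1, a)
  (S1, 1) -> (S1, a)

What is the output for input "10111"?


Step-by-step:
  (S0, 1) -> (S1, a)
  (S1, 0) -> (S1, a)
  (S1, 1) -> (S1, a)
  (S1, 1) -> (S1, a)
  (S1, 1) -> (S1, a)

"aaaaa"


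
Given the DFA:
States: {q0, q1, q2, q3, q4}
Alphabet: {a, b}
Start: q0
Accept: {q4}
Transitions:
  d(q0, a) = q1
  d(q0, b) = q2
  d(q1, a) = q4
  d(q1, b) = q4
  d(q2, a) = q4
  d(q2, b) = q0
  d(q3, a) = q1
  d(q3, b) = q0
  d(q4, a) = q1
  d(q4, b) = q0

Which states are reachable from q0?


BFS from q0:
  layer 0: {q0}
  layer 1: {q1, q2}
  layer 2: {q4}

{q0, q1, q2, q4}


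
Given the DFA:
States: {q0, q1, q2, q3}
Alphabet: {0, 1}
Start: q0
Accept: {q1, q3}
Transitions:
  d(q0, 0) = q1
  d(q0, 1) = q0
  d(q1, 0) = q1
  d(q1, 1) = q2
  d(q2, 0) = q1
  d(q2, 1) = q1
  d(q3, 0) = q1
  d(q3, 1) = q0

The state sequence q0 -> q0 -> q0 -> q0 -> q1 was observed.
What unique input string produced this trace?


Trace back each transition to find the symbol:
  q0 --[1]--> q0
  q0 --[1]--> q0
  q0 --[1]--> q0
  q0 --[0]--> q1

"1110"


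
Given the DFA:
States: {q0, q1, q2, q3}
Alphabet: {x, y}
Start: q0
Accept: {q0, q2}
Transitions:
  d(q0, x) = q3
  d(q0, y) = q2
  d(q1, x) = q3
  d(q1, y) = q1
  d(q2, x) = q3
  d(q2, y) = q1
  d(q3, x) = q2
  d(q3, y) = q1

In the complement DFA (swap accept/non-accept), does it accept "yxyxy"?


Trace: q0 -> q2 -> q3 -> q1 -> q3 -> q1
Final: q1
Original accept: {q0, q2}
Complement: q1 is not in original accept

Yes, complement accepts (original rejects)


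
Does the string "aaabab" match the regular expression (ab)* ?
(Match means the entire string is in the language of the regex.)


|string| = 6; first = 'a'; last = 'b'

No, "aaabab" does not match (ab)*


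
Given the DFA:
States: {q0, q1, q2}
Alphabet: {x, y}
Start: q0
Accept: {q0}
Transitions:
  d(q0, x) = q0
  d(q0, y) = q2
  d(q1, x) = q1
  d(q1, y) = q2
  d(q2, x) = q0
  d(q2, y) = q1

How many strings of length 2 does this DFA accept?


Enumerating all length-2 strings:
  "xx" -> q0 [accept]
  "xy" -> q2 [reject]
  "yx" -> q0 [accept]
  "yy" -> q1 [reject]

2 out of 4


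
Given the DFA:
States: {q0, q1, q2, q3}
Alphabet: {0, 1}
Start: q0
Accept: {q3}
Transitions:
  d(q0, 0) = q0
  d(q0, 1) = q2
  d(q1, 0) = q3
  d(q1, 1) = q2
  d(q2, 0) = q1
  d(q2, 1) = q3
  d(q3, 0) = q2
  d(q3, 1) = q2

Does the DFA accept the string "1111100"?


Trace: q0 -> q2 -> q3 -> q2 -> q3 -> q2 -> q1 -> q3
Final state: q3
Accept states: {q3}

Yes, accepted (final state q3 is an accept state)


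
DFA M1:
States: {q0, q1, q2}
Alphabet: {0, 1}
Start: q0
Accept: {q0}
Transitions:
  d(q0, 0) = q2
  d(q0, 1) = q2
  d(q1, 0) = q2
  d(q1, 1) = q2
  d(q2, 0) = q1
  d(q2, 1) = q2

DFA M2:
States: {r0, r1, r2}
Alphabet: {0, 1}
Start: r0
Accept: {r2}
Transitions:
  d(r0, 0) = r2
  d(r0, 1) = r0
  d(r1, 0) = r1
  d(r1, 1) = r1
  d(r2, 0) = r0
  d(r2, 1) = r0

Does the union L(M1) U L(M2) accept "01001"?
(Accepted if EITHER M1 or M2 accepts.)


M1: final=q2 accepted=False
M2: final=r0 accepted=False

No, union rejects (neither accepts)


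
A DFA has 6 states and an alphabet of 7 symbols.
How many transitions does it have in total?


Each state has exactly one transition per symbol.
6 * 7 = 42

42


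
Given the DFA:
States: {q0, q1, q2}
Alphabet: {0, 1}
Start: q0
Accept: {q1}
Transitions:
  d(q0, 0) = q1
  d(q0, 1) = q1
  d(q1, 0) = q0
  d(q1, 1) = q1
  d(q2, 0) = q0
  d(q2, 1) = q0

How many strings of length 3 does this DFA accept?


Enumerating all length-3 strings:
  "000" -> q1 [accept]
  "001" -> q1 [accept]
  "010" -> q0 [reject]
  "011" -> q1 [accept]
  "100" -> q1 [accept]
  "101" -> q1 [accept]
  "110" -> q0 [reject]
  "111" -> q1 [accept]

6 out of 8


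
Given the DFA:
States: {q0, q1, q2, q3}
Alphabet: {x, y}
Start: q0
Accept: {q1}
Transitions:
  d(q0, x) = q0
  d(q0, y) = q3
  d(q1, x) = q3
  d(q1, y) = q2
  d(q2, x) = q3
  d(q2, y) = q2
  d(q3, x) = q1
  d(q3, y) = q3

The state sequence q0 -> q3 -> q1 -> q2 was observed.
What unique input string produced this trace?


Trace back each transition to find the symbol:
  q0 --[y]--> q3
  q3 --[x]--> q1
  q1 --[y]--> q2

"yxy"


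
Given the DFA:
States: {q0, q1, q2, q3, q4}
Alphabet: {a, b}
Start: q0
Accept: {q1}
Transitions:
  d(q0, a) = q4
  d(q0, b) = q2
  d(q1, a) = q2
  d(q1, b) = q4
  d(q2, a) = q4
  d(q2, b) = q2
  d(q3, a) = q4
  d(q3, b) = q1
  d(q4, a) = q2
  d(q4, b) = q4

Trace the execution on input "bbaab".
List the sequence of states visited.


Input: bbaab
d(q0, b) = q2
d(q2, b) = q2
d(q2, a) = q4
d(q4, a) = q2
d(q2, b) = q2


q0 -> q2 -> q2 -> q4 -> q2 -> q2


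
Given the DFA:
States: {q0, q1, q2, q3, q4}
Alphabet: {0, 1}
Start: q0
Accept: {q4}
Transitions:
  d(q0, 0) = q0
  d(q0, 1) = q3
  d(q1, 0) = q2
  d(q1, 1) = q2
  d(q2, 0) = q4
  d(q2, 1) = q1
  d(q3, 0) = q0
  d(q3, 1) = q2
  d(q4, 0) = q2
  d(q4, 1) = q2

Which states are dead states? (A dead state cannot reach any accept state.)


Forward reachability from each state:
  q0 -> reaches accept state q4 (live)
  q1 -> reaches accept state q4 (live)
  q2 -> reaches accept state q4 (live)
  q3 -> reaches accept state q4 (live)
  q4 -> reaches accept state q4 (live)

None (all states can reach an accept state)


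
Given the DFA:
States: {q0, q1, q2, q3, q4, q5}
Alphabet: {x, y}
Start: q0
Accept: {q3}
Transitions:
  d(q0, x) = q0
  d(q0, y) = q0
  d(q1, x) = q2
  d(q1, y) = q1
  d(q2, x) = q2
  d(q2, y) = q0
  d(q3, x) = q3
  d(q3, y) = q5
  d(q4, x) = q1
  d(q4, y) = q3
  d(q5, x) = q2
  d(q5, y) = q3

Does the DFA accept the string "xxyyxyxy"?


Trace: q0 -> q0 -> q0 -> q0 -> q0 -> q0 -> q0 -> q0 -> q0
Final state: q0
Accept states: {q3}

No, rejected (final state q0 is not an accept state)


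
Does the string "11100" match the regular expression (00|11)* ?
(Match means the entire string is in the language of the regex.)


|string| = 5; first = '1'; last = '0'

No, "11100" does not match (00|11)*


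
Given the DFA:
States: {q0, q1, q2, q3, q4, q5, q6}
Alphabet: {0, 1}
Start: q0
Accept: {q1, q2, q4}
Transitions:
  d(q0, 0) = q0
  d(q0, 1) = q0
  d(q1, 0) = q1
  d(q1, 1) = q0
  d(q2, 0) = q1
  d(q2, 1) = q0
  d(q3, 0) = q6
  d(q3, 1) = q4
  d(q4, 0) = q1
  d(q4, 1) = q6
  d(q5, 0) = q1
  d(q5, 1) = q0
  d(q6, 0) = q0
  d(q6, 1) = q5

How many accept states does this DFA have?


Accept states listed: {q1, q2, q4}
Counting: q1(1) q2(2) q4(3)

3


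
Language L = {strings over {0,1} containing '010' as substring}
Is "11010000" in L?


'010' occurs at index 2

Yes, "11010000" is in L


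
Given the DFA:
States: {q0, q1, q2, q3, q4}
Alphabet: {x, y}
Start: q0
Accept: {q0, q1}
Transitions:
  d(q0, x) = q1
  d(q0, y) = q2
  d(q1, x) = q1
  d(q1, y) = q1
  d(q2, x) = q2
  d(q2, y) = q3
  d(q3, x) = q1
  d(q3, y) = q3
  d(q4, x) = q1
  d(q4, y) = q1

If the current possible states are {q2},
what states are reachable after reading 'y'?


Apply transition on 'y' from each current state:
  d(q2, y) = q3

{q3}


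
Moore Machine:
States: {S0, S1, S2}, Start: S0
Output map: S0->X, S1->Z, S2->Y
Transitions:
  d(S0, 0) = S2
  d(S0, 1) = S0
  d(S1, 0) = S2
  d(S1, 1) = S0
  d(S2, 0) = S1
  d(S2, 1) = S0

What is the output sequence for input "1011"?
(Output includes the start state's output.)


Start: S0 (output X)
  --1--> S0 (output X)
  --0--> S2 (output Y)
  --1--> S0 (output X)
  --1--> S0 (output X)

"XXYXX"


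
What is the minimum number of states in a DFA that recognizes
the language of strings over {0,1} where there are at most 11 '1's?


States: count = 0, 1, ..., 11 (all accepting; 12 states), plus a dead state for count > 11.
Total: 12 + 1 = 13.

13


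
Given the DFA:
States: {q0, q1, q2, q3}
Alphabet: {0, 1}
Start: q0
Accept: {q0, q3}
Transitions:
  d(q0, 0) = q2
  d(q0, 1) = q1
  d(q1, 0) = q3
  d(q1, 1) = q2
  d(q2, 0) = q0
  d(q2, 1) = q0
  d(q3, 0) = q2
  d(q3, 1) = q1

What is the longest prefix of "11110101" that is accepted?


Run the DFA, marking each prefix where the state is accepting:
  "" -> q0 [accept]
  "1" -> q1 [reject]
  "11" -> q2 [reject]
  "111" -> q0 [accept]
  "1111" -> q1 [reject]
  "11110" -> q3 [accept]
  "111101" -> q1 [reject]
  "1111010" -> q3 [accept]
  "11110101" -> q1 [reject]

"1111010"


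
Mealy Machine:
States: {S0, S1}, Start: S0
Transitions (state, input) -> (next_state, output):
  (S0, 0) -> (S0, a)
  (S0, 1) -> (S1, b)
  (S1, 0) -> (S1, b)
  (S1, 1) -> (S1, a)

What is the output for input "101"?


Step-by-step:
  (S0, 1) -> (S1, b)
  (S1, 0) -> (S1, b)
  (S1, 1) -> (S1, a)

"bba"


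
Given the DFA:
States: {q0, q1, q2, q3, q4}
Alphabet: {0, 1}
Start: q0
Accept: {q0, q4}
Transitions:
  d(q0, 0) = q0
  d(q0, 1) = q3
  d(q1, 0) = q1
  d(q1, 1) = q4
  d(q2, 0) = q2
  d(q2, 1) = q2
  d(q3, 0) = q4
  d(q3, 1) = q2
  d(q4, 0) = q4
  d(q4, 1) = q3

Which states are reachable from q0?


BFS from q0:
  layer 0: {q0}
  layer 1: {q3}
  layer 2: {q2, q4}

{q0, q2, q3, q4}


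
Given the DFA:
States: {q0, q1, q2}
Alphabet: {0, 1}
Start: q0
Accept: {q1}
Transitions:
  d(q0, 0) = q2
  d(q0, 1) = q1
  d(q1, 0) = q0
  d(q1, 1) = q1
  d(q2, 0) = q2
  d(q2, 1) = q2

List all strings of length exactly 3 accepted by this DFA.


All strings of length 3: 8 total
Accepted: 2

"101", "111"


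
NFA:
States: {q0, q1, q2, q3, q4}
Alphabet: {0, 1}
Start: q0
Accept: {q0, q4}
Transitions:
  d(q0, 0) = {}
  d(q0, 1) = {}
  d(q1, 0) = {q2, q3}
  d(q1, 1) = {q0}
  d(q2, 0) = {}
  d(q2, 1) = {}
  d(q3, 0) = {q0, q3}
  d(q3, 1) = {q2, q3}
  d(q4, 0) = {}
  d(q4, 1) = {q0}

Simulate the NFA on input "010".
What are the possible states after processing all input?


Start: {q0}
  --0--> {}
  --1--> {}
  --0--> {}

{} (empty set, no valid transitions)


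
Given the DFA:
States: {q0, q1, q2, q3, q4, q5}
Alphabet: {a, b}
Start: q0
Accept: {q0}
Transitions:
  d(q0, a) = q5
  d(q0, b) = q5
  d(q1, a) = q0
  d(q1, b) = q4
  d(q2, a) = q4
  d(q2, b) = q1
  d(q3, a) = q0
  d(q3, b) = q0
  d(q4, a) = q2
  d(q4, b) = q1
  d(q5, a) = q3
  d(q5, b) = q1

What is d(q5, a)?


Looking up transition d(q5, a)

q3


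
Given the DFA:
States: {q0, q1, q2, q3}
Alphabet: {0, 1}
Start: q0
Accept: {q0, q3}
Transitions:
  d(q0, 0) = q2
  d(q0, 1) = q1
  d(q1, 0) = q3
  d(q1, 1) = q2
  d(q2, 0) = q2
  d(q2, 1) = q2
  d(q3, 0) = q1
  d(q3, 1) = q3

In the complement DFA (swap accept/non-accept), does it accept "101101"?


Trace: q0 -> q1 -> q3 -> q3 -> q3 -> q1 -> q2
Final: q2
Original accept: {q0, q3}
Complement: q2 is not in original accept

Yes, complement accepts (original rejects)


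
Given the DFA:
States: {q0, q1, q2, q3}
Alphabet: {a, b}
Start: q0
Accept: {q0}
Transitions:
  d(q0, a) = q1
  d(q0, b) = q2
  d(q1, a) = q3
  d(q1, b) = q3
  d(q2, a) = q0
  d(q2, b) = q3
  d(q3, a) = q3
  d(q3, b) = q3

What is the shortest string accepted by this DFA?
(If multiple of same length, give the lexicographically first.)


BFS by string length (lex-first path to each state shown):
  len 0: q0<-""
Found accept state at length 0.

"" (empty string)


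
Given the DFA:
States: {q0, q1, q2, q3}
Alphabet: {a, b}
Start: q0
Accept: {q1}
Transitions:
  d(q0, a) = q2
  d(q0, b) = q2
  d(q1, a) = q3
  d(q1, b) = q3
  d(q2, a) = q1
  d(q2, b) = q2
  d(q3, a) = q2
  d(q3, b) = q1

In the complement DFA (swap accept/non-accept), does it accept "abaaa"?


Trace: q0 -> q2 -> q2 -> q1 -> q3 -> q2
Final: q2
Original accept: {q1}
Complement: q2 is not in original accept

Yes, complement accepts (original rejects)


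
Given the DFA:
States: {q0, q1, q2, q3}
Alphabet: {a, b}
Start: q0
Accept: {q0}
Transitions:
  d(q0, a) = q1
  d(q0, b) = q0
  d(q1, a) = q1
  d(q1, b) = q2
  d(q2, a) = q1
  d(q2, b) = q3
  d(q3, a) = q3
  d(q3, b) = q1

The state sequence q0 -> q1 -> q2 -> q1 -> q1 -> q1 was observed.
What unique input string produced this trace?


Trace back each transition to find the symbol:
  q0 --[a]--> q1
  q1 --[b]--> q2
  q2 --[a]--> q1
  q1 --[a]--> q1
  q1 --[a]--> q1

"abaaa"


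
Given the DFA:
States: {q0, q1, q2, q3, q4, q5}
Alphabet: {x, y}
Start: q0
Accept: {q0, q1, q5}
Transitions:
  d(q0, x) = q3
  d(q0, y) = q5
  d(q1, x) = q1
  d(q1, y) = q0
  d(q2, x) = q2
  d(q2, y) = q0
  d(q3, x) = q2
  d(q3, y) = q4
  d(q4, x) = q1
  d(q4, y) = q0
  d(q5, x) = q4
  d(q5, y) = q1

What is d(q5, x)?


Looking up transition d(q5, x)

q4


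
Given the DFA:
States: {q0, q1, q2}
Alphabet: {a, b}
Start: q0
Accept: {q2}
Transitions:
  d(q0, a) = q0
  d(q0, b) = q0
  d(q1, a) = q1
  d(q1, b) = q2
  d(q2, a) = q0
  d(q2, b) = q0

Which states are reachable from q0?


BFS from q0:
  layer 0: {q0}

{q0}


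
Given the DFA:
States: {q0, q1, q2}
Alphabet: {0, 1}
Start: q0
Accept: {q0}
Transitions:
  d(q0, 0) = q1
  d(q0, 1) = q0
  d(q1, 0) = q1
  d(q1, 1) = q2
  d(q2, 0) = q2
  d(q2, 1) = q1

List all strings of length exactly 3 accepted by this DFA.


All strings of length 3: 8 total
Accepted: 1

"111"


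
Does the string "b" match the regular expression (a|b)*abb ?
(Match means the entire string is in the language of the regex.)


|string| = 1; first = 'b'; last = 'b'

No, "b" does not match (a|b)*abb


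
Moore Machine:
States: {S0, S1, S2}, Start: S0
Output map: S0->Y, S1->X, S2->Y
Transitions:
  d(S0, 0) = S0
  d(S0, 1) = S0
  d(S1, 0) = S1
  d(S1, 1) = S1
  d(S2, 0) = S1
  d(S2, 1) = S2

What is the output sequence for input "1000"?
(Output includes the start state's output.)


Start: S0 (output Y)
  --1--> S0 (output Y)
  --0--> S0 (output Y)
  --0--> S0 (output Y)
  --0--> S0 (output Y)

"YYYYY"


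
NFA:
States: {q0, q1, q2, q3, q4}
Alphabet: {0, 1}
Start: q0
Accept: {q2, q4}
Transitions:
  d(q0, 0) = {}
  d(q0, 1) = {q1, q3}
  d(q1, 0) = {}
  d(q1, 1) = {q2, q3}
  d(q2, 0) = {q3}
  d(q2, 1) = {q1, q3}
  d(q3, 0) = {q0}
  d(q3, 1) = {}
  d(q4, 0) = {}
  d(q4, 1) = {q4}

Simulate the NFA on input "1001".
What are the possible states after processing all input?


Start: {q0}
  --1--> {q1, q3}
  --0--> {q0}
  --0--> {}
  --1--> {}

{} (empty set, no valid transitions)


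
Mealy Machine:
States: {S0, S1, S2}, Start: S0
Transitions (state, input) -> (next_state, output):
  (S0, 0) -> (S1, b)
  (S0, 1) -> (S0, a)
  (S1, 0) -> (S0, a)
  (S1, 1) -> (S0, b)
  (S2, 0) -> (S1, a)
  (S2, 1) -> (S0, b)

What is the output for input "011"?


Step-by-step:
  (S0, 0) -> (S1, b)
  (S1, 1) -> (S0, b)
  (S0, 1) -> (S0, a)

"bba"


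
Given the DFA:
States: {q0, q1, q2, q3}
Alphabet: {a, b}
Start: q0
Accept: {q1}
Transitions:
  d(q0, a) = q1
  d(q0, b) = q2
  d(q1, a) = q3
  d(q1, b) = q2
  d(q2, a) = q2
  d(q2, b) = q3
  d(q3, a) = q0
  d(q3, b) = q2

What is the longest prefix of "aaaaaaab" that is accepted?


Run the DFA, marking each prefix where the state is accepting:
  "" -> q0 [reject]
  "a" -> q1 [accept]
  "aa" -> q3 [reject]
  "aaa" -> q0 [reject]
  "aaaa" -> q1 [accept]
  "aaaaa" -> q3 [reject]
  "aaaaaa" -> q0 [reject]
  "aaaaaaa" -> q1 [accept]
  "aaaaaaab" -> q2 [reject]

"aaaaaaa"


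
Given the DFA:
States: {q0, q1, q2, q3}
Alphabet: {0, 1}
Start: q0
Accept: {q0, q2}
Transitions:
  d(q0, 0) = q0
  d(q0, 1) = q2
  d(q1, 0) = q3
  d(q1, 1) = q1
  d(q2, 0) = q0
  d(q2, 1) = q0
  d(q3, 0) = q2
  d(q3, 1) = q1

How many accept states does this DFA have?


Accept states listed: {q0, q2}
Counting: q0(1) q2(2)

2


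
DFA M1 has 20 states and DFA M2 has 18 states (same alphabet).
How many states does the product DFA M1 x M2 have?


Product construction pairs every M1 state with every M2 state.
20 * 18 = 360

360


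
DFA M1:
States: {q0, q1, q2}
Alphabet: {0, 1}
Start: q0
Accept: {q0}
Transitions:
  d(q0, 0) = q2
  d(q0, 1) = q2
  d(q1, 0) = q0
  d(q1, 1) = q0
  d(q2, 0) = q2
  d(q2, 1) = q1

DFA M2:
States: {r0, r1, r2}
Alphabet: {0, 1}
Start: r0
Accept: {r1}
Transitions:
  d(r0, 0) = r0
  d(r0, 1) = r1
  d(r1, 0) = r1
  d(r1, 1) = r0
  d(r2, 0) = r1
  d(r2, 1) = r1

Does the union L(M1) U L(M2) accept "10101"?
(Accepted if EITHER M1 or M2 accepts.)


M1: final=q2 accepted=False
M2: final=r1 accepted=True

Yes, union accepts


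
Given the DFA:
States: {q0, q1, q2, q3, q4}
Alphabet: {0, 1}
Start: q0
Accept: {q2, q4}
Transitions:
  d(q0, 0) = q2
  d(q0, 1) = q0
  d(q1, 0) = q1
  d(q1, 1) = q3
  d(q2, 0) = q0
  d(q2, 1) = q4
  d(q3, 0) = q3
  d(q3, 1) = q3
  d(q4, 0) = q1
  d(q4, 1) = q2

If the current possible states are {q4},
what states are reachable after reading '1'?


Apply transition on '1' from each current state:
  d(q4, 1) = q2

{q2}


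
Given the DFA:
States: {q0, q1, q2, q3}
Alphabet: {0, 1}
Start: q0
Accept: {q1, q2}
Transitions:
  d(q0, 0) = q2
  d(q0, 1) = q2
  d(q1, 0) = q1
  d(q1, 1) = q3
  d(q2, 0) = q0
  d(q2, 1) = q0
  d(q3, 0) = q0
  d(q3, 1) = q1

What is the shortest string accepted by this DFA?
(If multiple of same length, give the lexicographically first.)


BFS by string length (lex-first path to each state shown):
  len 0: q0<-""
  len 1: q2<-"0"
Found accept state at length 1.

"0"


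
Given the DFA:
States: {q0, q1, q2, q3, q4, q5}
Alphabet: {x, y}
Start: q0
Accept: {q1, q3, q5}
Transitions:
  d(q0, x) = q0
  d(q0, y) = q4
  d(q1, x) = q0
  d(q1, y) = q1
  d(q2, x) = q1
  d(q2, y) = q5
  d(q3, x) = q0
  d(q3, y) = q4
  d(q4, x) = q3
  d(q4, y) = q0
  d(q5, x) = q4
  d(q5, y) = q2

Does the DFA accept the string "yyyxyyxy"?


Trace: q0 -> q4 -> q0 -> q4 -> q3 -> q4 -> q0 -> q0 -> q4
Final state: q4
Accept states: {q1, q3, q5}

No, rejected (final state q4 is not an accept state)


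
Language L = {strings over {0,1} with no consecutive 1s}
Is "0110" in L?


'11' occurs at index 1

No, "0110" is not in L


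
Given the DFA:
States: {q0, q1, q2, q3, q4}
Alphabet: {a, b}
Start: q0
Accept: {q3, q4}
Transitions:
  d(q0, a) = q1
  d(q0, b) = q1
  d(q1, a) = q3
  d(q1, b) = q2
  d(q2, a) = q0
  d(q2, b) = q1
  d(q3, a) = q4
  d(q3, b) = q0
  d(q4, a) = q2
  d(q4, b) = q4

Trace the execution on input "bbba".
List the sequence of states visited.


Input: bbba
d(q0, b) = q1
d(q1, b) = q2
d(q2, b) = q1
d(q1, a) = q3


q0 -> q1 -> q2 -> q1 -> q3


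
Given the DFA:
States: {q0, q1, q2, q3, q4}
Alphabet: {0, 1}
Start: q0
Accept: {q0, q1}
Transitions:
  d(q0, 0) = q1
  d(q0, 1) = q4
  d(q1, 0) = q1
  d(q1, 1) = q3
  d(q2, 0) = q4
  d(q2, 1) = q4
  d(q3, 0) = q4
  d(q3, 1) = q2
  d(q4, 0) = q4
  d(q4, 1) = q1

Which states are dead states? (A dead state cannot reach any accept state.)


Forward reachability from each state:
  q0 -> reaches accept state q0 (live)
  q1 -> reaches accept state q1 (live)
  q2 -> reaches accept state q1 (live)
  q3 -> reaches accept state q1 (live)
  q4 -> reaches accept state q1 (live)

None (all states can reach an accept state)


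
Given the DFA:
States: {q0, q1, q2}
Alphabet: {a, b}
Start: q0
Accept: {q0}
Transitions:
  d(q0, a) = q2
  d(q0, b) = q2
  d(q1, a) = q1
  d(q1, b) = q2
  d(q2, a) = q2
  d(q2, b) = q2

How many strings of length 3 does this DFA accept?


Enumerating all length-3 strings:
  "aaa" -> q2 [reject]
  "aab" -> q2 [reject]
  "aba" -> q2 [reject]
  "abb" -> q2 [reject]
  "baa" -> q2 [reject]
  "bab" -> q2 [reject]
  "bba" -> q2 [reject]
  "bbb" -> q2 [reject]

0 out of 8


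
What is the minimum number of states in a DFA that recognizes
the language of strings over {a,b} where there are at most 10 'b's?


States: count = 0, 1, ..., 10 (all accepting; 11 states), plus a dead state for count > 10.
Total: 11 + 1 = 12.

12


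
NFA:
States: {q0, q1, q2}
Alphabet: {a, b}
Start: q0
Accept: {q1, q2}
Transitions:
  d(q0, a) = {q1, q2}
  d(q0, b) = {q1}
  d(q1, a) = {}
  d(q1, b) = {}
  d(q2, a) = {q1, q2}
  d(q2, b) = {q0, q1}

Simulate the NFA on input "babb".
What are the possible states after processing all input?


Start: {q0}
  --b--> {q1}
  --a--> {}
  --b--> {}
  --b--> {}

{} (empty set, no valid transitions)


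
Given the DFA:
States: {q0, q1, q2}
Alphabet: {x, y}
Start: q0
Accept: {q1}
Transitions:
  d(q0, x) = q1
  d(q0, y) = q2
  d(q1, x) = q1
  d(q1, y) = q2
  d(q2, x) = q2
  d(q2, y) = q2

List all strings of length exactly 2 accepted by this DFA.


All strings of length 2: 4 total
Accepted: 1

"xx"


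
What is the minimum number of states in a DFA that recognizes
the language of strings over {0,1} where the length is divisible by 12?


States track (length) mod 12.
Need 12 states: one per remainder 0..11; accept = remainder 0.

12


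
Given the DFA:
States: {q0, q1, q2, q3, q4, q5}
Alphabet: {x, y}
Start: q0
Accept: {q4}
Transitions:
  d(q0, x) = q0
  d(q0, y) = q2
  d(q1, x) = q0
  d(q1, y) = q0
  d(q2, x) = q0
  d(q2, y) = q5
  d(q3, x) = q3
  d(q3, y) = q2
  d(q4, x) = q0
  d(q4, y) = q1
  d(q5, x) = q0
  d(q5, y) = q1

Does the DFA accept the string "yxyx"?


Trace: q0 -> q2 -> q0 -> q2 -> q0
Final state: q0
Accept states: {q4}

No, rejected (final state q0 is not an accept state)


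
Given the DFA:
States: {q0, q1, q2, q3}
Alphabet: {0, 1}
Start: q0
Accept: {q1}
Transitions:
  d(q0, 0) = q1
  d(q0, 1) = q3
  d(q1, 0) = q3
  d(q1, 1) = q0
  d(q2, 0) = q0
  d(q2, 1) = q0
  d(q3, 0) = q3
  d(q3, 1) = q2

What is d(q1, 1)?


Looking up transition d(q1, 1)

q0


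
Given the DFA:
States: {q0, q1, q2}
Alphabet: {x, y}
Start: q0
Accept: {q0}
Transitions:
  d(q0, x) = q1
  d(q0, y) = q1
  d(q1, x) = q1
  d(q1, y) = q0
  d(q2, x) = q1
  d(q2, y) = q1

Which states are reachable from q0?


BFS from q0:
  layer 0: {q0}
  layer 1: {q1}

{q0, q1}


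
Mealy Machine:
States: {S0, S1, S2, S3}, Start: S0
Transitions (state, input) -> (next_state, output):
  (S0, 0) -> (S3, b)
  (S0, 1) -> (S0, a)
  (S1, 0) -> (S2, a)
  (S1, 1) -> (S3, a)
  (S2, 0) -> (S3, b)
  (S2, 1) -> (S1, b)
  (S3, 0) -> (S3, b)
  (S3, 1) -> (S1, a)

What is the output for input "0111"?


Step-by-step:
  (S0, 0) -> (S3, b)
  (S3, 1) -> (S1, a)
  (S1, 1) -> (S3, a)
  (S3, 1) -> (S1, a)

"baaa"


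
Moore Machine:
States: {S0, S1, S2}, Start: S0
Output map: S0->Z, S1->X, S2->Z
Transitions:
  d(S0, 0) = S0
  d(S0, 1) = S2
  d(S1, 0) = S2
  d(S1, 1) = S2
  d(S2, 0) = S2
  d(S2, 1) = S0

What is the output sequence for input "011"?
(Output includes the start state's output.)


Start: S0 (output Z)
  --0--> S0 (output Z)
  --1--> S2 (output Z)
  --1--> S0 (output Z)

"ZZZZ"


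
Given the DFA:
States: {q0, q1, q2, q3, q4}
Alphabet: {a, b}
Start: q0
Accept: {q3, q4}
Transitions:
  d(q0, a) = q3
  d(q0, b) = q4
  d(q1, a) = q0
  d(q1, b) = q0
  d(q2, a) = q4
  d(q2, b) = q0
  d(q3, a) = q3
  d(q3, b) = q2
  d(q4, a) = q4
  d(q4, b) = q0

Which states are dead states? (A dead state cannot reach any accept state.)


Forward reachability from each state:
  q0 -> reaches accept state q3 (live)
  q1 -> reaches accept state q3 (live)
  q2 -> reaches accept state q3 (live)
  q3 -> reaches accept state q3 (live)
  q4 -> reaches accept state q3 (live)

None (all states can reach an accept state)


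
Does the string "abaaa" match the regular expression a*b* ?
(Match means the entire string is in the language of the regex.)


|string| = 5; first = 'a'; last = 'a'

No, "abaaa" does not match a*b*


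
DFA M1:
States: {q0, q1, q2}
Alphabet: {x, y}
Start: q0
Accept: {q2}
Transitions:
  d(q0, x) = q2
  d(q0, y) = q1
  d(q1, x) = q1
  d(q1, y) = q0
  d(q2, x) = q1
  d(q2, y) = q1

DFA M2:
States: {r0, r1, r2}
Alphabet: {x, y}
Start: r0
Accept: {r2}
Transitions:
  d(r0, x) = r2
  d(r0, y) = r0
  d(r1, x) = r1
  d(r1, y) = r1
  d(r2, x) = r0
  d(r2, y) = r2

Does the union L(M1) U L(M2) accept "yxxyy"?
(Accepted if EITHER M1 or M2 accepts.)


M1: final=q1 accepted=False
M2: final=r0 accepted=False

No, union rejects (neither accepts)


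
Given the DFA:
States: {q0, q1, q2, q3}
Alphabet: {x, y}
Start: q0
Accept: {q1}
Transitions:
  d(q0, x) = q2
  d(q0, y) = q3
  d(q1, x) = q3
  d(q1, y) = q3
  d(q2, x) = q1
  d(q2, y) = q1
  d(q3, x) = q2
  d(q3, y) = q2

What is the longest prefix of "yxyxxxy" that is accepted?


Run the DFA, marking each prefix where the state is accepting:
  "" -> q0 [reject]
  "y" -> q3 [reject]
  "yx" -> q2 [reject]
  "yxy" -> q1 [accept]
  "yxyx" -> q3 [reject]
  "yxyxx" -> q2 [reject]
  "yxyxxx" -> q1 [accept]
  "yxyxxxy" -> q3 [reject]

"yxyxxx"


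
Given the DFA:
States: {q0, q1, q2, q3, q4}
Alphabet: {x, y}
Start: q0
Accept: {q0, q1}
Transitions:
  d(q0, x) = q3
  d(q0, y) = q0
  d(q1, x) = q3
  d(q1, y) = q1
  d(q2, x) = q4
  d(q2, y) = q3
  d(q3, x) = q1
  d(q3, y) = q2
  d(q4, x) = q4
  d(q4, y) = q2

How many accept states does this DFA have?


Accept states listed: {q0, q1}
Counting: q0(1) q1(2)

2


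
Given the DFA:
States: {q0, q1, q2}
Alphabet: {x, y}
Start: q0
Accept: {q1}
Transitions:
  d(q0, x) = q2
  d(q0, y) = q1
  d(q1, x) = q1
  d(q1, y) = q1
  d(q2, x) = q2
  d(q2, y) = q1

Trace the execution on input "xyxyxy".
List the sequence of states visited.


Input: xyxyxy
d(q0, x) = q2
d(q2, y) = q1
d(q1, x) = q1
d(q1, y) = q1
d(q1, x) = q1
d(q1, y) = q1


q0 -> q2 -> q1 -> q1 -> q1 -> q1 -> q1


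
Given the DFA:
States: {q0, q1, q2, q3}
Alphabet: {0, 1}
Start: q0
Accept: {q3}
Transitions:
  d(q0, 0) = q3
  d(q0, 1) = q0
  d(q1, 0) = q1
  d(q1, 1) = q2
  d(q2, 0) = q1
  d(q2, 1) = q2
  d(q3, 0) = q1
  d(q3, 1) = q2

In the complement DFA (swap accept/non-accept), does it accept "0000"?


Trace: q0 -> q3 -> q1 -> q1 -> q1
Final: q1
Original accept: {q3}
Complement: q1 is not in original accept

Yes, complement accepts (original rejects)


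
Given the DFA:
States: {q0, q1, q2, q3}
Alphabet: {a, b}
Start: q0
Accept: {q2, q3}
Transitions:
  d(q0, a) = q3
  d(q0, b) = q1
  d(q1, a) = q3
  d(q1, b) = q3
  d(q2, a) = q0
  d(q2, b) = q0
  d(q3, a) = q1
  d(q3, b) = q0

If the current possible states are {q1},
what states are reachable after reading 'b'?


Apply transition on 'b' from each current state:
  d(q1, b) = q3

{q3}


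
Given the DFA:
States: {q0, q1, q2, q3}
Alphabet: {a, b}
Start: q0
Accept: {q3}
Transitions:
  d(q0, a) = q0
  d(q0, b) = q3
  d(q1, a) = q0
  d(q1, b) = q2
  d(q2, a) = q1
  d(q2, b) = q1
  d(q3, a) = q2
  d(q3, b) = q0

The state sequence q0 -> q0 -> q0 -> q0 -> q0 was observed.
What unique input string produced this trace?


Trace back each transition to find the symbol:
  q0 --[a]--> q0
  q0 --[a]--> q0
  q0 --[a]--> q0
  q0 --[a]--> q0

"aaaa"


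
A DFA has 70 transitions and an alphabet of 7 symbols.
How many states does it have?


Each state has exactly one transition per symbol.
states = transitions / |alphabet| = 70 / 7 = 10

10


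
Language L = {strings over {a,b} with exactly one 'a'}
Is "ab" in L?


count('a') = 1

Yes, "ab" is in L


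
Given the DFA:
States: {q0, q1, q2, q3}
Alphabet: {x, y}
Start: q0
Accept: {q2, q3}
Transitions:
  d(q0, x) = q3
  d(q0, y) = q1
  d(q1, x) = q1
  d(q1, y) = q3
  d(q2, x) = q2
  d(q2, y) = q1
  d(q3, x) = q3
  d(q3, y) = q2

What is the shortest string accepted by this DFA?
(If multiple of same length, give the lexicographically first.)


BFS by string length (lex-first path to each state shown):
  len 0: q0<-""
  len 1: q1<-"y", q3<-"x"
Found accept state at length 1.

"x"
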